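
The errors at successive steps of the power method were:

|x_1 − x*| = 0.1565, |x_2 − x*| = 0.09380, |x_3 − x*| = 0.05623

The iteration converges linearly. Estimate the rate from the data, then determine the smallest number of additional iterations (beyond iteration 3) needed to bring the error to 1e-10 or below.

40

Rate ρ ≈ |x_3 − x*|/|x_2 − x*| = 0.05623/0.09380 = 0.5995.
After j more steps, |x_{3+j} − x*| ≈ 0.05623·ρ^j; need ρ^j ≤ 1e-10/0.05623 = 1.77841e-09.
j ≥ ln(1.77841e-09)/ln(0.5995) = -20.1475/-0.51166 = 39.377.
So 40 more iterations are needed.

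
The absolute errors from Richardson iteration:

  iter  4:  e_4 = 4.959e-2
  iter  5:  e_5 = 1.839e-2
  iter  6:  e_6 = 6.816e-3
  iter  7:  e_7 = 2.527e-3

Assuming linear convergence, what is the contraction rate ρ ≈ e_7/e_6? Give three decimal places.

0.371

ρ ≈ e_7/e_6 = 2.527e-3/6.816e-3 = 0.37075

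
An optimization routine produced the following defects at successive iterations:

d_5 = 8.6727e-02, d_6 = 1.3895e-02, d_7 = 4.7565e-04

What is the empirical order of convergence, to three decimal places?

1.843

p ≈ ln(d_7/d_6) / ln(d_6/d_5)
  = ln(4.7565e-04/1.3895e-02) / ln(1.3895e-02/8.6727e-02)
  = ln(0.0342317) / ln(0.160215)
  = -3.374603 / -1.831239 ≈ 1.842798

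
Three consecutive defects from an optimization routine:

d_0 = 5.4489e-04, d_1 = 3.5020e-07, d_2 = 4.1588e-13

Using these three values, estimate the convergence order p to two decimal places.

1.86

p ≈ ln(d_2/d_1) / ln(d_1/d_0)
  = ln(4.1588e-13/3.5020e-07) / ln(3.5020e-07/5.4489e-04)
  = ln(1.18755e-06) / ln(0.000642699)
  = -13.64362 / -7.34983 ≈ 1.85632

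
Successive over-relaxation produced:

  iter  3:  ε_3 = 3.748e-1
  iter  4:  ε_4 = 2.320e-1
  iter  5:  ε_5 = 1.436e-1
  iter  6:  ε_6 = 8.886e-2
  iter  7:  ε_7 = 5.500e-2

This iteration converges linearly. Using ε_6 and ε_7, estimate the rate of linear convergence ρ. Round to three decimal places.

ρ ≈ ε_7/ε_6 = 5.500e-2/8.886e-2 = 0.61895

0.619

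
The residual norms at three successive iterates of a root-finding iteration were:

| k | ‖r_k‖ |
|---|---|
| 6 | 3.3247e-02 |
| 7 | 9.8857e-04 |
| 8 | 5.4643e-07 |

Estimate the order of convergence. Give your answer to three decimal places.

p ≈ ln(‖r_8‖/‖r_7‖) / ln(‖r_7‖/‖r_6‖)
  = ln(5.4643e-07/9.8857e-04) / ln(9.8857e-04/3.3247e-02)
  = ln(0.000552748) / ln(0.0297341)
  = -7.500608 / -3.515461 ≈ 2.133606

2.134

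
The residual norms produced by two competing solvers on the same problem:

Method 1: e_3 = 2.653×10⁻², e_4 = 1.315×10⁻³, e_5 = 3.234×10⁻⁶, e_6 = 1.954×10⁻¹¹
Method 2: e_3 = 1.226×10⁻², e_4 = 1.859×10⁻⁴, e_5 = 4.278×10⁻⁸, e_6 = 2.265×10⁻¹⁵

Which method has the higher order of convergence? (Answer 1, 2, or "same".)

same

Method 1: p ≈ ln(1.954×10⁻¹¹/3.234×10⁻⁶)/ln(3.234×10⁻⁶/1.315×10⁻³) ≈ 2.00.
Method 2: p ≈ ln(2.265×10⁻¹⁵/4.278×10⁻⁸)/ln(4.278×10⁻⁸/1.859×10⁻⁴) ≈ 2.00.
Both orders ≈ 2.0 — effectively the same.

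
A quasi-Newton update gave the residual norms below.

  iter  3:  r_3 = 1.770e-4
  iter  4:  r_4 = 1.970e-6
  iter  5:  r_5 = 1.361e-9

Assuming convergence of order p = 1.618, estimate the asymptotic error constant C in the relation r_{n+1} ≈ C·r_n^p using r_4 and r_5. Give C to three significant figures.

C ≈ r_5 / r_4^1.618
  = 1.361e-9 / (1.970e-6)^1.618
  = 1.361e-9 / 5.86741e-10 ≈ 2.3196

2.32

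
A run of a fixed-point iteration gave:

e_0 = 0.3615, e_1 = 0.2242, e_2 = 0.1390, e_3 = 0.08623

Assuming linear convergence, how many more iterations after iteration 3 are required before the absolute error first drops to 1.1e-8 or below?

34

Rate ρ ≈ e_3/e_2 = 0.08623/0.1390 = 0.6204.
After j more steps, e_{3+j} ≈ 0.08623·ρ^j; need ρ^j ≤ 1.1e-8/0.08623 = 1.27566e-07.
j ≥ ln(1.27566e-07)/ln(0.6204) = -15.8746/-0.47739 = 33.253.
So 34 more iterations are needed.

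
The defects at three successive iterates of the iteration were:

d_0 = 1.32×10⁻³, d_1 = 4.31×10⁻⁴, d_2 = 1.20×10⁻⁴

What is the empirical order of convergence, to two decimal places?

p ≈ ln(d_2/d_1) / ln(d_1/d_0)
  = ln(1.20×10⁻⁴/4.31×10⁻⁴) / ln(4.31×10⁻⁴/1.32×10⁻³)
  = ln(0.278422) / ln(0.326515)
  = -1.27862 / -1.11928 ≈ 1.14236

1.14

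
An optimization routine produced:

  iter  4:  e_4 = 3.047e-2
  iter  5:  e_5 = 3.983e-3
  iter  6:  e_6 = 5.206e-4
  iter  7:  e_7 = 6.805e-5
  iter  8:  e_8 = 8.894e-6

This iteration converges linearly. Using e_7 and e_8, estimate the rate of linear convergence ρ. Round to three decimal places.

0.131

ρ ≈ e_8/e_7 = 8.894e-6/6.805e-5 = 0.13070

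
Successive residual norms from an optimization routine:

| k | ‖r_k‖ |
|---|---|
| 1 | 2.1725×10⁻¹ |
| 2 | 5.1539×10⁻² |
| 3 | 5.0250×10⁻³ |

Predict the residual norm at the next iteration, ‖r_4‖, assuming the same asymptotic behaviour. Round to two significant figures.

1.2e-4

First estimate the order: p ≈ ln(‖r_3‖/‖r_2‖) / ln(‖r_2‖/‖r_1‖) = ln(5.0250×10⁻³/5.1539×10⁻²)/ln(5.1539×10⁻²/2.1725×10⁻¹) = ln(0.097499)/ln(0.237234) ≈ 1.6181.
Then ‖r_4‖ ≈ ‖r_3‖·(‖r_3‖/‖r_2‖)^p = 5.0250×10⁻³·(0.097499)^1.6181 = 5.0250×10⁻³·0.023126 ≈ 0.0001162.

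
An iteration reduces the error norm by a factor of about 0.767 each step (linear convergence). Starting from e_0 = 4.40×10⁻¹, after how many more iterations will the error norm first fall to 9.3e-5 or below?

After k steps, e_k ≈ 4.40×10⁻¹·0.767^k.
Need 0.767^k ≤ 9.3e-5/4.40×10⁻¹ = 0.000211364.
k ≥ ln(0.000211364)/ln(0.767) = -8.4619/-0.26527 = 31.899.
Smallest integer k = 32.

32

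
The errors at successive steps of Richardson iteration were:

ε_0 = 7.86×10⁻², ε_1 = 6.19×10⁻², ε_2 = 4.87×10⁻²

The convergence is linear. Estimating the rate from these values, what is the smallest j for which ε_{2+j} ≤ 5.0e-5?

Rate ρ ≈ ε_2/ε_1 = 4.87×10⁻²/6.19×10⁻² = 0.7868.
After j more steps, ε_{2+j} ≈ 4.87×10⁻²·ρ^j; need ρ^j ≤ 5.0e-5/4.87×10⁻² = 0.00102669.
j ≥ ln(0.00102669)/ln(0.7868) = -6.8814/-0.23978 = 28.699.
So 29 more iterations are needed.

29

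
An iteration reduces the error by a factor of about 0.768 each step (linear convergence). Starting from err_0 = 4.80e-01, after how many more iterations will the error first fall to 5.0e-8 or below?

After k steps, err_k ≈ 4.80e-01·0.768^k.
Need 0.768^k ≤ 5.0e-8/4.80e-01 = 1.04167e-07.
k ≥ ln(1.04167e-07)/ln(0.768) = -16.0773/-0.26397 = 60.906.
Smallest integer k = 61.

61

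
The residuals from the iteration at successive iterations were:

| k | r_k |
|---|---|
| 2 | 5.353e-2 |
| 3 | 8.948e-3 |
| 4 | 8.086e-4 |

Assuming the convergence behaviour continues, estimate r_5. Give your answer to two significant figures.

First estimate the order: p ≈ ln(r_4/r_3) / ln(r_3/r_2) = ln(8.086e-4/8.948e-3)/ln(8.948e-3/5.353e-2) = ln(0.0903666)/ln(0.167159) ≈ 1.3438.
Then r_5 ≈ r_4·(r_4/r_3)^p = 8.086e-4·(0.0903666)^1.3438 = 8.086e-4·0.0395443 ≈ 3.198e-05.

3.2e-5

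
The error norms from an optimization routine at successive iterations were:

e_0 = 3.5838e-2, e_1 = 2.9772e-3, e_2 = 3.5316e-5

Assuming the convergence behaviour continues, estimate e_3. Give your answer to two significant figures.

1.3e-8

First estimate the order: p ≈ ln(e_2/e_1) / ln(e_1/e_0) = ln(3.5316e-5/2.9772e-3)/ln(2.9772e-3/3.5838e-2) = ln(0.0118622)/ln(0.0830738) ≈ 1.7823.
Then e_3 ≈ e_2·(e_2/e_1)^p = 3.5316e-5·(0.0118622)^1.7823 = 3.5316e-5·0.000369475 ≈ 1.305e-08.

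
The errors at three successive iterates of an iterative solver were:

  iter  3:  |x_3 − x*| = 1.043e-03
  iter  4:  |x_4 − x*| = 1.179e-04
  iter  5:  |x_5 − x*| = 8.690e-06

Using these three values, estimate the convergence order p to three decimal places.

p ≈ ln(|x_5 − x*|/|x_4 − x*|) / ln(|x_4 − x*|/|x_3 − x*|)
  = ln(8.690e-06/1.179e-04) / ln(1.179e-04/1.043e-03)
  = ln(0.0737065) / ln(0.113039)
  = -2.607664 / -2.180022 ≈ 1.196164

1.196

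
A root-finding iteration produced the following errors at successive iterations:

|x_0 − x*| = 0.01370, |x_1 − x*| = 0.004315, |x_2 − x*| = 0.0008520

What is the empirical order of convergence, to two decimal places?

p ≈ ln(|x_2 − x*|/|x_1 − x*|) / ln(|x_1 − x*|/|x_0 − x*|)
  = ln(0.0008520/0.004315) / ln(0.004315/0.01370)
  = ln(0.197451) / ln(0.314964)
  = -1.62226 / -1.15530 ≈ 1.40419

1.40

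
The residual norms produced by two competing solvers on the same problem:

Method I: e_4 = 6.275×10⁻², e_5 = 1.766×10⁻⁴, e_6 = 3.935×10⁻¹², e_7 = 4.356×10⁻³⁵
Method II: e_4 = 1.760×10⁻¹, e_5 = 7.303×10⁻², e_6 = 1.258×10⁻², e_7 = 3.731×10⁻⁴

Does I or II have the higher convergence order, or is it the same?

Method I: p ≈ ln(4.356×10⁻³⁵/3.935×10⁻¹²)/ln(3.935×10⁻¹²/1.766×10⁻⁴) ≈ 3.00.
Method II: p ≈ ln(3.731×10⁻⁴/1.258×10⁻²)/ln(1.258×10⁻²/7.303×10⁻²) ≈ 2.00.
Method I has the higher order (≈3.0 vs ≈2.0).

I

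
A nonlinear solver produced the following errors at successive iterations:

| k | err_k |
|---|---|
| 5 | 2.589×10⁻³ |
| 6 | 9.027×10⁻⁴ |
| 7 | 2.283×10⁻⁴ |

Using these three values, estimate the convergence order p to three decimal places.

1.305

p ≈ ln(err_7/err_6) / ln(err_6/err_5)
  = ln(2.283×10⁻⁴/9.027×10⁻⁴) / ln(9.027×10⁻⁴/2.589×10⁻³)
  = ln(0.252908) / ln(0.348667)
  = -1.374729 / -1.053638 ≈ 1.304745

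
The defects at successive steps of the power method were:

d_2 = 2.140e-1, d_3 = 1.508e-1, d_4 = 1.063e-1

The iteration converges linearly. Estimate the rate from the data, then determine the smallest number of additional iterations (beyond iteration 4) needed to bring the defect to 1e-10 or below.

60

Rate ρ ≈ d_4/d_3 = 1.063e-1/1.508e-1 = 0.7049.
After j more steps, d_{4+j} ≈ 1.063e-1·ρ^j; need ρ^j ≤ 1e-10/1.063e-1 = 9.40734e-10.
j ≥ ln(9.40734e-10)/ln(0.7049) = -20.7844/-0.34970 = 59.435.
So 60 more iterations are needed.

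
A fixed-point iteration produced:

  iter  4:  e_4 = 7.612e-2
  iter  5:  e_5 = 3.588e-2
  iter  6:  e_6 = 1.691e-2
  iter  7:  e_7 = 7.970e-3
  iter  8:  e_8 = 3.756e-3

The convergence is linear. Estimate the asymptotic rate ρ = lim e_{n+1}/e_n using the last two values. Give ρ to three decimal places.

ρ ≈ e_8/e_7 = 3.756e-3/7.970e-3 = 0.47127

0.471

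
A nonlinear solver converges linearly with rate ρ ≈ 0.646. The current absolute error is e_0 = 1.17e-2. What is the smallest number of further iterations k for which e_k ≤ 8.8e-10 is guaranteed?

After k steps, e_k ≈ 1.17e-2·0.646^k.
Need 0.646^k ≤ 8.8e-10/1.17e-2 = 7.52137e-08.
k ≥ ln(7.52137e-08)/ln(0.646) = -16.4029/-0.43696 = 37.539.
Smallest integer k = 38.

38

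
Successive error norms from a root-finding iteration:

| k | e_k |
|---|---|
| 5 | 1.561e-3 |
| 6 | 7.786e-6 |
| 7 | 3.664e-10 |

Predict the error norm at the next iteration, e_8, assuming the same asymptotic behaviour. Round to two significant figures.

First estimate the order: p ≈ ln(e_7/e_6) / ln(e_6/e_5) = ln(3.664e-10/7.786e-6)/ln(7.786e-6/1.561e-3) = ln(4.70588e-05)/ln(0.00498783) ≈ 1.8798.
Then e_8 ≈ e_7·(e_7/e_6)^p = 3.664e-10·(4.70588e-05)^1.8798 = 3.664e-10·7.33551e-09 ≈ 2.688e-18.

2.7e-18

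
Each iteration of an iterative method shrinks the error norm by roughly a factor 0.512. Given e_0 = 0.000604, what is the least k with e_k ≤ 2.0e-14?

After k steps, e_k ≈ 0.000604·0.512^k.
Need 0.512^k ≤ 2.0e-14/0.000604 = 3.31126e-11.
k ≥ ln(3.31126e-11)/ln(0.512) = -24.1311/-0.66943 = 36.047.
Smallest integer k = 37.

37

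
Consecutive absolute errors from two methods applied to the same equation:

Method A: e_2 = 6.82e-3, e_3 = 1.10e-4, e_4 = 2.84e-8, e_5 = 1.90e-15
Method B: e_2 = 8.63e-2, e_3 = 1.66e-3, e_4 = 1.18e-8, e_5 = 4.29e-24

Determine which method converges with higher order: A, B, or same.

Method A: p ≈ ln(1.90e-15/2.84e-8)/ln(2.84e-8/1.10e-4) ≈ 2.00.
Method B: p ≈ ln(4.29e-24/1.18e-8)/ln(1.18e-8/1.66e-3) ≈ 3.00.
Method B has the higher order (≈3.0 vs ≈2.0).

B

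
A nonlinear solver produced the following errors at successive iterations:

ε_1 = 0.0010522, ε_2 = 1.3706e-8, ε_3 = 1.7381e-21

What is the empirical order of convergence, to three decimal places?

p ≈ ln(ε_3/ε_2) / ln(ε_2/ε_1)
  = ln(1.7381e-21/1.3706e-8) / ln(1.3706e-8/0.0010522)
  = ln(1.26813e-13) / ln(1.3026e-05)
  = -29.696063 / -11.248563 ≈ 2.639987

2.640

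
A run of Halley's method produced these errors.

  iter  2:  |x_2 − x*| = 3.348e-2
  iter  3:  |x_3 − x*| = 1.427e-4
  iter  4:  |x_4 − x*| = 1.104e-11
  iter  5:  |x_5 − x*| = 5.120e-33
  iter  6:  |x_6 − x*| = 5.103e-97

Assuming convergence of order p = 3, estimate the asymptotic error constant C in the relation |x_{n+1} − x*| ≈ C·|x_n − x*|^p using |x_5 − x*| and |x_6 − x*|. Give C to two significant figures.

C ≈ |x_6 − x*| / |x_5 − x*|^3
  = 5.103e-97 / (5.120e-33)^3
  = 5.103e-97 / 1.34218e-97 ≈ 3.802

3.8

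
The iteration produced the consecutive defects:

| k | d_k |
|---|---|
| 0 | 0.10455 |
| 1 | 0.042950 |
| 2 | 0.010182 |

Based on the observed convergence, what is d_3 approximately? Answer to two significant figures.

9.9e-4

First estimate the order: p ≈ ln(d_2/d_1) / ln(d_1/d_0) = ln(0.010182/0.042950)/ln(0.042950/0.10455) = ln(0.237066)/ln(0.410808) ≈ 1.6180.
Then d_3 ≈ d_2·(d_2/d_1)^p = 0.010182·(0.237066)^1.6180 = 0.010182·0.0973954 ≈ 0.0009917.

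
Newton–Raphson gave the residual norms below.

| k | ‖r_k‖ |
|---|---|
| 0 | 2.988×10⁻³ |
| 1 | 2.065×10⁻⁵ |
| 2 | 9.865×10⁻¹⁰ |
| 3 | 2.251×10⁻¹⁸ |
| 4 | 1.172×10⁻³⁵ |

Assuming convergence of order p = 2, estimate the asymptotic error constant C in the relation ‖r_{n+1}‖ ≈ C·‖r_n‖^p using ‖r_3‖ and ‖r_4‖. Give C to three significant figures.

2.31

C ≈ ‖r_4‖ / ‖r_3‖^2
  = 1.172×10⁻³⁵ / (2.251×10⁻¹⁸)^2
  = 1.172×10⁻³⁵ / 5.067e-36 ≈ 2.313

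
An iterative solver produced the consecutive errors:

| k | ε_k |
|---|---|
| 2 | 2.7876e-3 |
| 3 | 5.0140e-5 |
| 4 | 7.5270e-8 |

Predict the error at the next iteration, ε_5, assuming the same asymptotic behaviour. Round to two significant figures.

2.0e-12

First estimate the order: p ≈ ln(ε_4/ε_3) / ln(ε_3/ε_2) = ln(7.5270e-8/5.0140e-5)/ln(5.0140e-5/2.7876e-3) = ln(0.0015012)/ln(0.0179868) ≈ 1.6180.
Then ε_5 ≈ ε_4·(ε_4/ε_3)^p = 7.5270e-8·(0.0015012)^1.6180 = 7.5270e-8·2.70071e-05 ≈ 2.033e-12.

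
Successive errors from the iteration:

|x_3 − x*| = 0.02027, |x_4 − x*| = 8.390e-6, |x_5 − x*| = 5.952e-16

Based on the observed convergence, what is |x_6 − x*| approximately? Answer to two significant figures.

First estimate the order: p ≈ ln(|x_5 − x*|/|x_4 − x*|) / ln(|x_4 − x*|/|x_3 − x*|) = ln(5.952e-16/8.390e-6)/ln(8.390e-6/0.02027) = ln(7.09416e-11)/ln(0.000413912) ≈ 2.9999.
Then |x_6 − x*| ≈ |x_5 − x*|·(|x_5 − x*|/|x_4 − x*|)^p = 5.952e-16·(7.09416e-11)^2.9999 = 5.952e-16·3.57864e-31 ≈ 2.13e-46.

2.1e-46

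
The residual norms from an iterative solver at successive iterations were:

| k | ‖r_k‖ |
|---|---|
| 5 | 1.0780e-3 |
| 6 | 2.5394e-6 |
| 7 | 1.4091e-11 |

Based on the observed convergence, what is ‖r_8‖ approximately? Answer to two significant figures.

4.3e-22

First estimate the order: p ≈ ln(‖r_7‖/‖r_6‖) / ln(‖r_6‖/‖r_5‖) = ln(1.4091e-11/2.5394e-6)/ln(2.5394e-6/1.0780e-3) = ln(5.54895e-06)/ln(0.00235566) ≈ 2.0000.
Then ‖r_8‖ ≈ ‖r_7‖·(‖r_7‖/‖r_6‖)^p = 1.4091e-11·(5.54895e-06)^2.0000 = 1.4091e-11·3.07908e-11 ≈ 4.339e-22.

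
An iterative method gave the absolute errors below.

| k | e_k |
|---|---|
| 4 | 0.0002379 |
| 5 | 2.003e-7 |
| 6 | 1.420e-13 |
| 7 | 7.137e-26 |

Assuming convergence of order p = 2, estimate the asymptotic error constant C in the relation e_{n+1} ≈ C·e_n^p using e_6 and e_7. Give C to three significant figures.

3.54

C ≈ e_7 / e_6^2
  = 7.137e-26 / (1.420e-13)^2
  = 7.137e-26 / 2.0164e-26 ≈ 3.5395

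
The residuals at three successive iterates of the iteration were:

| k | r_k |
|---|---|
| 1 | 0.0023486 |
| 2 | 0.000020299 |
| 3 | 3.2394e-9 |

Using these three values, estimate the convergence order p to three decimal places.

1.840

p ≈ ln(r_3/r_2) / ln(r_2/r_1)
  = ln(3.2394e-9/0.000020299) / ln(0.000020299/0.0023486)
  = ln(0.000159584) / ln(0.00864302)
  = -8.742940 / -4.751003 ≈ 1.840230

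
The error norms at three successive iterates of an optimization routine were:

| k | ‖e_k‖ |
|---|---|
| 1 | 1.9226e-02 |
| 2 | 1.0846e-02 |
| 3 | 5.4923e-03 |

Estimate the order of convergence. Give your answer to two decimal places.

p ≈ ln(‖e_3‖/‖e_2‖) / ln(‖e_2‖/‖e_1‖)
  = ln(5.4923e-03/1.0846e-02) / ln(1.0846e-02/1.9226e-02)
  = ln(0.506389) / ln(0.564132)
  = -0.68045 / -0.57247 ≈ 1.18862

1.19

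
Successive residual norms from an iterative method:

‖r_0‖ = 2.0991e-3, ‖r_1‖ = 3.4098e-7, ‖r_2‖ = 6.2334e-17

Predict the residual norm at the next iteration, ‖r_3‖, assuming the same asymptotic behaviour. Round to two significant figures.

5.9e-42

First estimate the order: p ≈ ln(‖r_2‖/‖r_1‖) / ln(‖r_1‖/‖r_0‖) = ln(6.2334e-17/3.4098e-7)/ln(3.4098e-7/2.0991e-3) = ln(1.82808e-10)/ln(0.000162441) ≈ 2.5699.
Then ‖r_3‖ ≈ ‖r_2‖·(‖r_2‖/‖r_1‖)^p = 6.2334e-17·(1.82808e-10)^2.5699 = 6.2334e-17·9.42544e-26 ≈ 5.875e-42.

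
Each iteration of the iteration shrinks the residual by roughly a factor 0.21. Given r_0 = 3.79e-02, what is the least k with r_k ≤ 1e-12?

After k steps, r_k ≈ 3.79e-02·0.21^k.
Need 0.21^k ≤ 1e-12/3.79e-02 = 2.63852e-11.
k ≥ ln(2.63852e-11)/ln(0.21) = -24.3582/-1.56065 = 15.608.
Smallest integer k = 16.

16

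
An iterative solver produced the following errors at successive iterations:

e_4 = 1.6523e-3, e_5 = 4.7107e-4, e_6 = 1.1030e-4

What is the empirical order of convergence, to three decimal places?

1.157

p ≈ ln(e_6/e_5) / ln(e_5/e_4)
  = ln(1.1030e-4/4.7107e-4) / ln(4.7107e-4/1.6523e-3)
  = ln(0.234148) / ln(0.2851)
  = -1.451802 / -1.254915 ≈ 1.156893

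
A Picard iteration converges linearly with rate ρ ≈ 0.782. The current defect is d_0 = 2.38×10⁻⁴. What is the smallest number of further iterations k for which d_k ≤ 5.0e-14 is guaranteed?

91

After k steps, d_k ≈ 2.38×10⁻⁴·0.782^k.
Need 0.782^k ≤ 5.0e-14/2.38×10⁻⁴ = 2.10084e-10.
k ≥ ln(2.10084e-10)/ln(0.782) = -22.2835/-0.24590 = 90.620.
Smallest integer k = 91.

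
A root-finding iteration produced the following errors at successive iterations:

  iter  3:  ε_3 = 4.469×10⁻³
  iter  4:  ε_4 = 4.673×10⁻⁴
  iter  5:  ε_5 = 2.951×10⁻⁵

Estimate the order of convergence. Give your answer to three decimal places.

1.223

p ≈ ln(ε_5/ε_4) / ln(ε_4/ε_3)
  = ln(2.951×10⁻⁵/4.673×10⁻⁴) / ln(4.673×10⁻⁴/4.469×10⁻³)
  = ln(0.06315) / ln(0.104565)
  = -2.762242 / -2.257946 ≈ 1.223343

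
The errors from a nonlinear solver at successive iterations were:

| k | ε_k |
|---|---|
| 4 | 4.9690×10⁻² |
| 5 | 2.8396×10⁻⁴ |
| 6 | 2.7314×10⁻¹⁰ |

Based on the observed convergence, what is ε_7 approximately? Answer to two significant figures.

First estimate the order: p ≈ ln(ε_6/ε_5) / ln(ε_5/ε_4) = ln(2.7314×10⁻¹⁰/2.8396×10⁻⁴)/ln(2.8396×10⁻⁴/4.9690×10⁻²) = ln(9.61896e-07)/ln(0.00571463) ≈ 2.6825.
Then ε_7 ≈ ε_6·(ε_6/ε_5)^p = 2.7314×10⁻¹⁰·(9.61896e-07)^2.6825 = 2.7314×10⁻¹⁰·7.24004e-17 ≈ 1.978e-26.

2.0e-26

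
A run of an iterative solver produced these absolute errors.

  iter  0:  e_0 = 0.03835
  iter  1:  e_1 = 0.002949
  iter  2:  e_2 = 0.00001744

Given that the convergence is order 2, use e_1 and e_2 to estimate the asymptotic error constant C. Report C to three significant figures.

2.01

C ≈ e_2 / e_1^2
  = 0.00001744 / (0.002949)^2
  = 0.00001744 / 8.6966e-06 ≈ 2.0054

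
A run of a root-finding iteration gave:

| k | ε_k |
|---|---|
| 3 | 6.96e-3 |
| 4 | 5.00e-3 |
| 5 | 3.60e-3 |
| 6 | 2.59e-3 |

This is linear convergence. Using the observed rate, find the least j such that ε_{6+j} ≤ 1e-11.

59

Rate ρ ≈ ε_6/ε_5 = 2.59e-3/3.60e-3 = 0.7194.
After j more steps, ε_{6+j} ≈ 2.59e-3·ρ^j; need ρ^j ≤ 1e-11/2.59e-3 = 3.861e-09.
j ≥ ln(3.861e-09)/ln(0.7194) = -19.3723/-0.32934 = 58.822.
So 59 more iterations are needed.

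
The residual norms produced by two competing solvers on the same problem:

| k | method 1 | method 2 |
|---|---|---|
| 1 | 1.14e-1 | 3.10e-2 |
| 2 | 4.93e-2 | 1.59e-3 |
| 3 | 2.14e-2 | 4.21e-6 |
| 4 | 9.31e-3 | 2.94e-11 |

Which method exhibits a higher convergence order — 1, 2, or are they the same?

Method 1: p ≈ ln(9.31e-3/2.14e-2)/ln(2.14e-2/4.93e-2) ≈ 1.00.
Method 2: p ≈ ln(2.94e-11/4.21e-6)/ln(4.21e-6/1.59e-3) ≈ 2.00.
Method 2 has the higher order (≈2.0 vs ≈1.0).

2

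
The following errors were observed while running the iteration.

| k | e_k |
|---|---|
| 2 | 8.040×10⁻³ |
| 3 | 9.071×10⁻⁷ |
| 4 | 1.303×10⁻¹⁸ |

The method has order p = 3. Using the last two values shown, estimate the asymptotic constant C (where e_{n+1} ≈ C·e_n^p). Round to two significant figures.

C ≈ e_4 / e_3^3
  = 1.303×10⁻¹⁸ / (9.071×10⁻⁷)^3
  = 1.303×10⁻¹⁸ / 7.46389e-19 ≈ 1.7457

1.7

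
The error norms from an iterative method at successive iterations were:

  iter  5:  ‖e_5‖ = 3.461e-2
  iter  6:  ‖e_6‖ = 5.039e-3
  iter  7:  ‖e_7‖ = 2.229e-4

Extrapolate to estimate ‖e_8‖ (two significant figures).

First estimate the order: p ≈ ln(‖e_7‖/‖e_6‖) / ln(‖e_6‖/‖e_5‖) = ln(2.229e-4/5.039e-3)/ln(5.039e-3/3.461e-2) = ln(0.044235)/ln(0.145594) ≈ 1.6182.
Then ‖e_8‖ ≈ ‖e_7‖·(‖e_7‖/‖e_6‖)^p = 2.229e-4·(0.044235)^1.6182 = 2.229e-4·0.00643545 ≈ 1.434e-06.

1.4e-6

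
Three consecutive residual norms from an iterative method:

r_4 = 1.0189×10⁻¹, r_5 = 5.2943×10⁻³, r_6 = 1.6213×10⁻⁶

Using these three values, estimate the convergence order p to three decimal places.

2.736

p ≈ ln(r_6/r_5) / ln(r_5/r_4)
  = ln(1.6213×10⁻⁶/5.2943×10⁻³) / ln(5.2943×10⁻³/1.0189×10⁻¹)
  = ln(0.000306235) / ln(0.0519609)
  = -8.091158 / -2.957264 ≈ 2.736028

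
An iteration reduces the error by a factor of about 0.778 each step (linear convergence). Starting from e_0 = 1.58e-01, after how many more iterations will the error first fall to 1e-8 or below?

67

After k steps, e_k ≈ 1.58e-01·0.778^k.
Need 0.778^k ≤ 1e-8/1.58e-01 = 6.32911e-08.
k ≥ ln(6.32911e-08)/ln(0.778) = -16.5755/-0.25103 = 66.030.
Smallest integer k = 67.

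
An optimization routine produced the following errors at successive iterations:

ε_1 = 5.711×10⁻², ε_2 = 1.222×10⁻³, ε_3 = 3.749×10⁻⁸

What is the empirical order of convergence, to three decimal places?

p ≈ ln(ε_3/ε_2) / ln(ε_2/ε_1)
  = ln(3.749×10⁻⁸/1.222×10⁻³) / ln(1.222×10⁻³/5.711×10⁻²)
  = ln(3.06792e-05) / ln(0.0213973)
  = -10.391926 / -3.844491 ≈ 2.703069

2.703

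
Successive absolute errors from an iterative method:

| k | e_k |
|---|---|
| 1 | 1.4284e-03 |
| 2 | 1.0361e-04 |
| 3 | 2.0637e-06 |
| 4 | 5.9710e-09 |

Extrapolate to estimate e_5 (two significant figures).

First estimate the order: p ≈ ln(e_4/e_3) / ln(e_3/e_2) = ln(5.9710e-09/2.0637e-06)/ln(2.0637e-06/1.0361e-04) = ln(0.00289335)/ln(0.019918) ≈ 1.4926.
Then e_5 ≈ e_4·(e_4/e_3)^p = 5.9710e-09·(0.00289335)^1.4926 = 5.9710e-09·0.000162513 ≈ 9.704e-13.

9.7e-13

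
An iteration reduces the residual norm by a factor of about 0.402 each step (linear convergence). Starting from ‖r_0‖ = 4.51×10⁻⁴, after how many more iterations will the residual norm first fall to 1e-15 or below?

After k steps, ‖r_k‖ ≈ 4.51×10⁻⁴·0.402^k.
Need 0.402^k ≤ 1e-15/4.51×10⁻⁴ = 2.21729e-12.
k ≥ ln(2.21729e-12)/ln(0.402) = -26.8347/-0.91130 = 29.447.
Smallest integer k = 30.

30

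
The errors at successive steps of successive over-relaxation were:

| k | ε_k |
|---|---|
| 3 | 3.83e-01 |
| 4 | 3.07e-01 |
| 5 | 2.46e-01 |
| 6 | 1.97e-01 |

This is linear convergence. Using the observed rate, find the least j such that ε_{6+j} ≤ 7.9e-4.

Rate ρ ≈ ε_6/ε_5 = 1.97e-01/2.46e-01 = 0.8008.
After j more steps, ε_{6+j} ≈ 1.97e-01·ρ^j; need ρ^j ≤ 7.9e-4/1.97e-01 = 0.00401015.
j ≥ ln(0.00401015)/ln(0.8008) = -5.5189/-0.22214 = 24.844.
So 25 more iterations are needed.

25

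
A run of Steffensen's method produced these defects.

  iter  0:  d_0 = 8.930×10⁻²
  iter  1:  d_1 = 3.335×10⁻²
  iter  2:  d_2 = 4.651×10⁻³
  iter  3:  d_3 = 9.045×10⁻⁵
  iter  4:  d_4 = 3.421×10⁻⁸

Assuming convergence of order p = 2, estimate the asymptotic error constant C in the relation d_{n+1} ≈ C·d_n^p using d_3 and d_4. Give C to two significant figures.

4.2

C ≈ d_4 / d_3^2
  = 3.421×10⁻⁸ / (9.045×10⁻⁵)^2
  = 3.421×10⁻⁸ / 8.1812e-09 ≈ 4.1815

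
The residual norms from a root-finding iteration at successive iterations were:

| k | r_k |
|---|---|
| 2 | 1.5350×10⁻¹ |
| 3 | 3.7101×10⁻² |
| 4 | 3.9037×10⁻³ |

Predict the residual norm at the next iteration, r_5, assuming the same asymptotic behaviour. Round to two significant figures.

First estimate the order: p ≈ ln(r_4/r_3) / ln(r_3/r_2) = ln(3.9037×10⁻³/3.7101×10⁻²)/ln(3.7101×10⁻²/1.5350×10⁻¹) = ln(0.105218)/ln(0.2417) ≈ 1.5857.
Then r_5 ≈ r_4·(r_4/r_3)^p = 3.9037×10⁻³·(0.105218)^1.5857 = 3.9037×10⁻³·0.0281403 ≈ 0.0001099.

1.1e-4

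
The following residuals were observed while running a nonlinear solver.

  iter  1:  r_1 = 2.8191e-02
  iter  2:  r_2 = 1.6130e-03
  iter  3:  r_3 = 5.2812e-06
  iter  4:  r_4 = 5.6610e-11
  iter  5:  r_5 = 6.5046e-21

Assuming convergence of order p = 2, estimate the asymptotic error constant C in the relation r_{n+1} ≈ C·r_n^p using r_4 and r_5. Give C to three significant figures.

2.03

C ≈ r_5 / r_4^2
  = 6.5046e-21 / (5.6610e-11)^2
  = 6.5046e-21 / 3.20469e-21 ≈ 2.0297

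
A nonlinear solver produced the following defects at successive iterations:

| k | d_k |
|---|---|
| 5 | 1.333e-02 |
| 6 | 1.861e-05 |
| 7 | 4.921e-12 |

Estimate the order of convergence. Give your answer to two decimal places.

p ≈ ln(d_7/d_6) / ln(d_6/d_5)
  = ln(4.921e-12/1.861e-05) / ln(1.861e-05/1.333e-02)
  = ln(2.64428e-07) / ln(0.0013961)
  = -15.14570 / -6.57407 ≈ 2.30385

2.30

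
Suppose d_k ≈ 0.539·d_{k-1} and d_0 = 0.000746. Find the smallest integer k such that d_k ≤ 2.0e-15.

After k steps, d_k ≈ 0.000746·0.539^k.
Need 0.539^k ≤ 2.0e-15/0.000746 = 2.68097e-12.
k ≥ ln(2.68097e-12)/ln(0.539) = -26.6448/-0.61804 = 43.112.
Smallest integer k = 44.

44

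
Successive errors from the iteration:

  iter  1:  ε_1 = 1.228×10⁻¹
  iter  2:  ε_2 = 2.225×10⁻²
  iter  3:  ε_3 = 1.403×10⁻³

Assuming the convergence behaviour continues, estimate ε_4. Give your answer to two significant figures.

1.6e-5

First estimate the order: p ≈ ln(ε_3/ε_2) / ln(ε_2/ε_1) = ln(1.403×10⁻³/2.225×10⁻²)/ln(2.225×10⁻²/1.228×10⁻¹) = ln(0.0630562)/ln(0.181189) ≈ 1.6179.
Then ε_4 ≈ ε_3·(ε_3/ε_2)^p = 1.403×10⁻³·(0.0630562)^1.6179 = 1.403×10⁻³·0.0114309 ≈ 1.604e-05.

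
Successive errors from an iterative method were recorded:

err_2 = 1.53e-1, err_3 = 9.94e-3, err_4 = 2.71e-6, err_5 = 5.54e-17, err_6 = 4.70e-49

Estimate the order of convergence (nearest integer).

Consecutive ratios: err_6/err_5 = 4.70e-49/5.54e-17 = 8.48375e-33, err_5/err_4 = 5.54e-17/2.71e-6 = 2.04428e-11.
p ≈ ln(8.48375e-33)/ln(2.04428e-11) = -73.8472/-24.6134 ≈ 3.00.
So the convergence is cubic (order 3).

3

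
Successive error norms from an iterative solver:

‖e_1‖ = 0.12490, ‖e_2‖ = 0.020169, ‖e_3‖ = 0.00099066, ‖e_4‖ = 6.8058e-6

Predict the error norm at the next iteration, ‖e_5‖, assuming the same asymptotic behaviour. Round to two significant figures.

First estimate the order: p ≈ ln(‖e_4‖/‖e_3‖) / ln(‖e_3‖/‖e_2‖) = ln(6.8058e-6/0.00099066)/ln(0.00099066/0.020169) = ln(0.00686997)/ln(0.049118) ≈ 1.6527.
Then ‖e_5‖ ≈ ‖e_4‖·(‖e_4‖/‖e_3‖)^p = 6.8058e-6·(0.00686997)^1.6527 = 6.8058e-6·0.000266155 ≈ 1.811e-09.

1.8e-9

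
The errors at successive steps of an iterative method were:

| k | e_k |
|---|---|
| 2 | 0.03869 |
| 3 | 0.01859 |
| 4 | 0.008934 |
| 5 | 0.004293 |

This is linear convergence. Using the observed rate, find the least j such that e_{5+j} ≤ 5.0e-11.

Rate ρ ≈ e_5/e_4 = 0.004293/0.008934 = 0.4805.
After j more steps, e_{5+j} ≈ 0.004293·ρ^j; need ρ^j ≤ 5.0e-11/0.004293 = 1.16469e-08.
j ≥ ln(1.16469e-08)/ln(0.4805) = -18.2682/-0.73293 = 24.925.
So 25 more iterations are needed.

25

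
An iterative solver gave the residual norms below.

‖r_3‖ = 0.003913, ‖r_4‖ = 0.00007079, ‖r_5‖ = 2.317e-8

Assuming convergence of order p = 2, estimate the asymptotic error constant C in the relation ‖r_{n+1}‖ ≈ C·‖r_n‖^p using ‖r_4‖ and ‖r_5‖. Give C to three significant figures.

C ≈ ‖r_5‖ / ‖r_4‖^2
  = 2.317e-8 / (0.00007079)^2
  = 2.317e-8 / 5.01122e-09 ≈ 4.6236

4.62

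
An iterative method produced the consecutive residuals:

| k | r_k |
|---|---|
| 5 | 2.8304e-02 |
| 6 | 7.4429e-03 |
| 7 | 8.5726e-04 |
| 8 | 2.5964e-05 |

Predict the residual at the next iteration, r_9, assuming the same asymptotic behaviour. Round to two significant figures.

9.1e-8

First estimate the order: p ≈ ln(r_8/r_7) / ln(r_7/r_6) = ln(2.5964e-05/8.5726e-04)/ln(8.5726e-04/7.4429e-03) = ln(0.0302872)/ln(0.115178) ≈ 1.6180.
Then r_9 ≈ r_8·(r_8/r_7)^p = 2.5964e-05·(0.0302872)^1.6180 = 2.5964e-05·0.00348881 ≈ 9.058e-08.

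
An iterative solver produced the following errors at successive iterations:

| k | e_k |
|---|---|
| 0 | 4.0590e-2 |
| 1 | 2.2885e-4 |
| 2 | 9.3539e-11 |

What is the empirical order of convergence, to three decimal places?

p ≈ ln(e_2/e_1) / ln(e_1/e_0)
  = ln(9.3539e-11/2.2885e-4) / ln(2.2885e-4/4.0590e-2)
  = ln(4.08735e-07) / ln(0.00563809)
  = -14.710199 / -5.178210 ≈ 2.840788

2.841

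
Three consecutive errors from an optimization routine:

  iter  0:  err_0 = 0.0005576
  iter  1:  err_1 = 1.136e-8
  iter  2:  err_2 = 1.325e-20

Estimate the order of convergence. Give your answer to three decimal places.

p ≈ ln(err_2/err_1) / ln(err_1/err_0)
  = ln(1.325e-20/1.136e-8) / ln(1.136e-8/0.0005576)
  = ln(1.16637e-12) / ln(2.0373e-05)
  = -27.477125 / -10.801300 ≈ 2.543872

2.544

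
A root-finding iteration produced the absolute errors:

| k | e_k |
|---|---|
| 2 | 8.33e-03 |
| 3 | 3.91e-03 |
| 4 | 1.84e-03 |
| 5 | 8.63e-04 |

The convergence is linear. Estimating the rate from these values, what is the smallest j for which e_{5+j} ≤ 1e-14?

Rate ρ ≈ e_5/e_4 = 8.63e-04/1.84e-03 = 0.4690.
After j more steps, e_{5+j} ≈ 8.63e-04·ρ^j; need ρ^j ≤ 1e-14/8.63e-04 = 1.15875e-11.
j ≥ ln(1.15875e-11)/ln(0.4690) = -25.1811/-0.75715 = 33.258.
So 34 more iterations are needed.

34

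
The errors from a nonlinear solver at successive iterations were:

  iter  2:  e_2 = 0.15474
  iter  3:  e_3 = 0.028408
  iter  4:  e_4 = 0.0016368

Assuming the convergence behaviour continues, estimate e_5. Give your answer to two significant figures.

1.3e-5

First estimate the order: p ≈ ln(e_4/e_3) / ln(e_3/e_2) = ln(0.0016368/0.028408)/ln(0.028408/0.15474) = ln(0.0576176)/ln(0.183585) ≈ 1.6837.
Then e_5 ≈ e_4·(e_4/e_3)^p = 0.0016368·(0.0576176)^1.6837 = 0.0016368·0.00818741 ≈ 1.34e-05.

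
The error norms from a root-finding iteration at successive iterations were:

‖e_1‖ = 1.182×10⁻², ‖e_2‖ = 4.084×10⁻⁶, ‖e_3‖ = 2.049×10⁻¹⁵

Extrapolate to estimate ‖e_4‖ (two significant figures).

2.1e-40

First estimate the order: p ≈ ln(‖e_3‖/‖e_2‖) / ln(‖e_2‖/‖e_1‖) = ln(2.049×10⁻¹⁵/4.084×10⁻⁶)/ln(4.084×10⁻⁶/1.182×10⁻²) = ln(5.01714e-10)/ln(0.000345516) ≈ 2.6865.
Then ‖e_4‖ ≈ ‖e_3‖·(‖e_3‖/‖e_2‖)^p = 2.049×10⁻¹⁵·(5.01714e-10)^2.6865 = 2.049×10⁻¹⁵·1.03938e-25 ≈ 2.13e-40.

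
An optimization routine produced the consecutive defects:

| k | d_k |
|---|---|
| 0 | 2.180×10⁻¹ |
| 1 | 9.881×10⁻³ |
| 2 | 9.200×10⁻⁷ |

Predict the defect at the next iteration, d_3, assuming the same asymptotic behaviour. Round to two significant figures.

First estimate the order: p ≈ ln(d_2/d_1) / ln(d_1/d_0) = ln(9.200×10⁻⁷/9.881×10⁻³)/ln(9.881×10⁻³/2.180×10⁻¹) = ln(9.3108e-05)/ln(0.0453257) ≈ 3.0000.
Then d_3 ≈ d_2·(d_2/d_1)^p = 9.200×10⁻⁷·(9.3108e-05)^3.0000 = 9.200×10⁻⁷·8.07163e-13 ≈ 7.426e-19.

7.4e-19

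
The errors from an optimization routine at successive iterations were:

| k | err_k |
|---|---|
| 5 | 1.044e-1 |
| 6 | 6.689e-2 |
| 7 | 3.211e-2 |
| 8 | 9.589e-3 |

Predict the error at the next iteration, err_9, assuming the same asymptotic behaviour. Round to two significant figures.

1.3e-3

First estimate the order: p ≈ ln(err_8/err_7) / ln(err_7/err_6) = ln(9.589e-3/3.211e-2)/ln(3.211e-2/6.689e-2) = ln(0.29863)/ln(0.480042) ≈ 1.6468.
Then err_9 ≈ err_8·(err_8/err_7)^p = 9.589e-3·(0.29863)^1.6468 = 9.589e-3·0.136663 ≈ 0.00131.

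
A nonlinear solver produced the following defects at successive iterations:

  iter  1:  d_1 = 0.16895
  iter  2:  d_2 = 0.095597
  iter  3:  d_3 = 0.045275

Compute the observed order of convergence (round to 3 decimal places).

1.312

p ≈ ln(d_3/d_2) / ln(d_2/d_1)
  = ln(0.045275/0.095597) / ln(0.095597/0.16895)
  = ln(0.473603) / ln(0.56583)
  = -0.747386 / -0.569462 ≈ 1.312442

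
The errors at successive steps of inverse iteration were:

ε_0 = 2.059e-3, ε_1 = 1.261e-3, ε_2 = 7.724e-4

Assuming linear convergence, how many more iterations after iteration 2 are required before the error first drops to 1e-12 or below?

Rate ρ ≈ ε_2/ε_1 = 7.724e-4/1.261e-3 = 0.6125.
After j more steps, ε_{2+j} ≈ 7.724e-4·ρ^j; need ρ^j ≤ 1e-12/7.724e-4 = 1.29467e-09.
j ≥ ln(1.29467e-09)/ln(0.6125) = -20.4650/-0.49021 = 41.747.
So 42 more iterations are needed.

42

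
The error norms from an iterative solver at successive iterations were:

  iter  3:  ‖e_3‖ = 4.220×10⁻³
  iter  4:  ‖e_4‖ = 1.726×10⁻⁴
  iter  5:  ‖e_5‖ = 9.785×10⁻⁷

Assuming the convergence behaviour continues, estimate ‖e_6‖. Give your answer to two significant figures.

First estimate the order: p ≈ ln(‖e_5‖/‖e_4‖) / ln(‖e_4‖/‖e_3‖) = ln(9.785×10⁻⁷/1.726×10⁻⁴)/ln(1.726×10⁻⁴/4.220×10⁻³) = ln(0.00566918)/ln(0.0409005) ≈ 1.6182.
Then ‖e_6‖ ≈ ‖e_5‖·(‖e_5‖/‖e_4‖)^p = 9.785×10⁻⁷·(0.00566918)^1.6182 = 9.785×10⁻⁷·0.000231604 ≈ 2.266e-10.

2.3e-10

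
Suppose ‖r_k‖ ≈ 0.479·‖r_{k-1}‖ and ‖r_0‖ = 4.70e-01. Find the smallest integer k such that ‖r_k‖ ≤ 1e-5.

After k steps, ‖r_k‖ ≈ 4.70e-01·0.479^k.
Need 0.479^k ≤ 1e-5/4.70e-01 = 2.12766e-05.
k ≥ ln(2.12766e-05)/ln(0.479) = -10.7579/-0.73605 = 14.616.
Smallest integer k = 15.

15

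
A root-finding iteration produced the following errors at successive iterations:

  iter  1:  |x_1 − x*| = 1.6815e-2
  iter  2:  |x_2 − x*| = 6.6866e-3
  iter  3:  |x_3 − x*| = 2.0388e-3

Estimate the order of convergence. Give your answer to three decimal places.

p ≈ ln(|x_3 − x*|/|x_2 − x*|) / ln(|x_2 − x*|/|x_1 − x*|)
  = ln(2.0388e-3/6.6866e-3) / ln(6.6866e-3/1.6815e-2)
  = ln(0.304908) / ln(0.397657)
  = -1.187745 / -0.922165 ≈ 1.287996

1.288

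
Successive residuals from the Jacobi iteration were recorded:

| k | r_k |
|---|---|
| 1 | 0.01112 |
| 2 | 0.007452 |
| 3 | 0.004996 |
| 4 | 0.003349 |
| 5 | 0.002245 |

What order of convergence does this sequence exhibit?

1

Consecutive ratios: r_5/r_4 = 0.002245/0.003349 = 0.670349, r_4/r_3 = 0.003349/0.004996 = 0.670336.
p ≈ ln(0.670349)/ln(0.670336) = -0.4000/-0.4000 ≈ 1.00.
So the convergence is linear (order 1).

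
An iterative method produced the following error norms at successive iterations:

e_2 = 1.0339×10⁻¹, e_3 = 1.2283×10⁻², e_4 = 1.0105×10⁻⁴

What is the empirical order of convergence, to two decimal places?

2.25

p ≈ ln(e_4/e_3) / ln(e_3/e_2)
  = ln(1.0105×10⁻⁴/1.2283×10⁻²) / ln(1.2283×10⁻²/1.0339×10⁻¹)
  = ln(0.00822682) / ln(0.118803)
  = -4.80036 / -2.13029 ≈ 2.25338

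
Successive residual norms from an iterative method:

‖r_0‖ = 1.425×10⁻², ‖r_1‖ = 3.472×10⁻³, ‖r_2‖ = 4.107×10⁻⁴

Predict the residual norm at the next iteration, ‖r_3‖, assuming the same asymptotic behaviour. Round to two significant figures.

First estimate the order: p ≈ ln(‖r_2‖/‖r_1‖) / ln(‖r_1‖/‖r_0‖) = ln(4.107×10⁻⁴/3.472×10⁻³)/ln(3.472×10⁻³/1.425×10⁻²) = ln(0.118289)/ln(0.243649) ≈ 1.5117.
Then ‖r_3‖ ≈ ‖r_2‖·(‖r_2‖/‖r_1‖)^p = 4.107×10⁻⁴·(0.118289)^1.5117 = 4.107×10⁻⁴·0.0396798 ≈ 1.63e-05.

1.6e-5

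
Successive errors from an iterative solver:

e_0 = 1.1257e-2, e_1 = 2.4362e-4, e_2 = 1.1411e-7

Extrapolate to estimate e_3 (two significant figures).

First estimate the order: p ≈ ln(e_2/e_1) / ln(e_1/e_0) = ln(1.1411e-7/2.4362e-4)/ln(2.4362e-4/1.1257e-2) = ln(0.000468393)/ln(0.0216416) ≈ 2.0000.
Then e_3 ≈ e_2·(e_2/e_1)^p = 1.1411e-7·(0.000468393)^2.0000 = 1.1411e-7·2.19392e-07 ≈ 2.503e-14.

2.5e-14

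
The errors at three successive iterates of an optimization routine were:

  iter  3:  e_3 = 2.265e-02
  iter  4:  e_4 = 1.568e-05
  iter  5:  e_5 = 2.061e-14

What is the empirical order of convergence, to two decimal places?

p ≈ ln(e_5/e_4) / ln(e_4/e_3)
  = ln(2.061e-14/1.568e-05) / ln(1.568e-05/2.265e-02)
  = ln(1.31441e-09) / ln(0.000692274)
  = -20.44988 / -7.27553 ≈ 2.81078

2.81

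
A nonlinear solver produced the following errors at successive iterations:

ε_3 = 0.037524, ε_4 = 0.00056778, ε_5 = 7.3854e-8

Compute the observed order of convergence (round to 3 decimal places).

2.135

p ≈ ln(ε_5/ε_4) / ln(ε_4/ε_3)
  = ln(7.3854e-8/0.00056778) / ln(0.00056778/0.037524)
  = ln(0.000130075) / ln(0.0151311)
  = -8.947399 / -4.191003 ≈ 2.134906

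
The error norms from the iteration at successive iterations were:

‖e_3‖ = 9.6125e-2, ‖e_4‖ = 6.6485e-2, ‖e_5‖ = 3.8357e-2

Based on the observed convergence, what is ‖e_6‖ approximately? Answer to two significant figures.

1.7e-2

First estimate the order: p ≈ ln(‖e_5‖/‖e_4‖) / ln(‖e_4‖/‖e_3‖) = ln(3.8357e-2/6.6485e-2)/ln(6.6485e-2/9.6125e-2) = ln(0.576927)/ln(0.691651) ≈ 1.4919.
Then ‖e_6‖ ≈ ‖e_5‖·(‖e_5‖/‖e_4‖)^p = 3.8357e-2·(0.576927)^1.4919 = 3.8357e-2·0.440166 ≈ 0.01688.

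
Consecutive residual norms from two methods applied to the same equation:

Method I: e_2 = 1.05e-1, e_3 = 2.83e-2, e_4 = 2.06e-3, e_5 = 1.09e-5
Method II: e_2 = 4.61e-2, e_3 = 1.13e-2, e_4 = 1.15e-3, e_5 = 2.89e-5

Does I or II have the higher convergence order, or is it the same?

I

Method I: p ≈ ln(1.09e-5/2.06e-3)/ln(2.06e-3/2.83e-2) ≈ 2.00.
Method II: p ≈ ln(2.89e-5/1.15e-3)/ln(1.15e-3/1.13e-2) ≈ 1.61.
Method I has the higher order (≈2.0 vs ≈1.6).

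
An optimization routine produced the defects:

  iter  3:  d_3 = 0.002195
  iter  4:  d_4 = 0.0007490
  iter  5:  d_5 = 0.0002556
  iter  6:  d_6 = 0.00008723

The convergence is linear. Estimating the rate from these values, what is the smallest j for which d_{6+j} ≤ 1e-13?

Rate ρ ≈ d_6/d_5 = 0.00008723/0.0002556 = 0.3413.
After j more steps, d_{6+j} ≈ 0.00008723·ρ^j; need ρ^j ≤ 1e-13/0.00008723 = 1.14639e-09.
j ≥ ln(1.14639e-09)/ln(0.3413) = -20.5866/-1.07499 = 19.151.
So 20 more iterations are needed.

20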